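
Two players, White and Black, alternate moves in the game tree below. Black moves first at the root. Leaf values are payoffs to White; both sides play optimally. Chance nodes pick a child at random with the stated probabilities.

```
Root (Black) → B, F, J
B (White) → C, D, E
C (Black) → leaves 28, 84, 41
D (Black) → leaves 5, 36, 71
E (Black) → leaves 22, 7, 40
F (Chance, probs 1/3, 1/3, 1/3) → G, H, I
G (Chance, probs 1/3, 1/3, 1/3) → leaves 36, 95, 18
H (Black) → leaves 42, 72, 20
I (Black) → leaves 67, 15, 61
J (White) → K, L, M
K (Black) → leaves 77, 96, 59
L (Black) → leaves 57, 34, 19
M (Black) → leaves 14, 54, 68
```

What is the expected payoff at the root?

C (Black): min(28, 84, 41) = 28
D (Black): min(5, 36, 71) = 5
E (Black): min(22, 7, 40) = 7
B (White): max(28, 5, 7) = 28
G (Chance): 1/3·36 + 1/3·95 + 1/3·18 = 49.67
H (Black): min(42, 72, 20) = 20
I (Black): min(67, 15, 61) = 15
F (Chance): 1/3·49.67 + 1/3·20 + 1/3·15 = 28.22
K (Black): min(77, 96, 59) = 59
L (Black): min(57, 34, 19) = 19
M (Black): min(14, 54, 68) = 14
J (White): max(59, 19, 14) = 59
Root (Black): min(28, 28.22, 59) = 28

28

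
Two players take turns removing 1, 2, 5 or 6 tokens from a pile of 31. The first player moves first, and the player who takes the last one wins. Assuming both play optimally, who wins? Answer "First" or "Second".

Second

Mark each pile size as W (mover wins) or L (mover loses):
i:   0  1  2  3  4  5  6  7  8  9 10 11 12 13 14 15 16 17 18 19 20 21 22 23 24 25 26 27 28 29 30 31
     L  W  W  L  W  W  W  L  W  W  L  W  W  W  L  W  W  L  W  W  W  L  W  W  L  W  W  W  L  W  W  L
Position 31 is L, so the second player wins.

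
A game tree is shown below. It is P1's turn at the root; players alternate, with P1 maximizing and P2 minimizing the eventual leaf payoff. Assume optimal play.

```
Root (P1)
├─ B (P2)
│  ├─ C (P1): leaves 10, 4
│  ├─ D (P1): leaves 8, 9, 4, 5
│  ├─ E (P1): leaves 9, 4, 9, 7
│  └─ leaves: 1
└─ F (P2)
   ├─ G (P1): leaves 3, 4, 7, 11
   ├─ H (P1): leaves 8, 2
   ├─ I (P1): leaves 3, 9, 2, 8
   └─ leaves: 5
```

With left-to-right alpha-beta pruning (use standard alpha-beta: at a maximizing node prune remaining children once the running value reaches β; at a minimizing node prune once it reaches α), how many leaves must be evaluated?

17

C [α=-∞,β=+∞]: v=10
D [α=-∞,β=10]: v=9
E [α=-∞,β=9]: v=9 after child 1 ≥ β → β-cutoff, skip 3
B [α=-∞,β=+∞]: v=1
G [α=1,β=+∞]: v=11
H [α=1,β=11]: v=8
I [α=1,β=8]: v=9 after child 2 ≥ β → β-cutoff, skip 2
F [α=1,β=+∞]: v=5
Root [α=-∞,β=+∞]: v=5
Leaves evaluated: 17 of 22.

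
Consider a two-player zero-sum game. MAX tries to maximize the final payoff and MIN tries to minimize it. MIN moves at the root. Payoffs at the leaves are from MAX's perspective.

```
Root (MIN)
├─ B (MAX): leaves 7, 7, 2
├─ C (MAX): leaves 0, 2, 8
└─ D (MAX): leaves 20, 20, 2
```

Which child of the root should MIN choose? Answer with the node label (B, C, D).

B (MAX): max(7, 7, 2) = 7
C (MAX): max(0, 2, 8) = 8
D (MAX): max(20, 20, 2) = 20
Root (MIN): min(7, 8, 20) = 7
MIN picks the child with the lowest value: B (value 7).

B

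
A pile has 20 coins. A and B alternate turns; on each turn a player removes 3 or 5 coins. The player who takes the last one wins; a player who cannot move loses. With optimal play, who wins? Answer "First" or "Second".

Mark each pile size as W (mover wins) or L (mover loses):
i:   0  1  2  3  4  5  6  7  8  9 10 11 12 13 14 15 16 17 18 19 20
     L  L  L  W  W  W  W  W  L  L  L  W  W  W  W  W  L  L  L  W  W
Position 20 is W, so the first player wins.

First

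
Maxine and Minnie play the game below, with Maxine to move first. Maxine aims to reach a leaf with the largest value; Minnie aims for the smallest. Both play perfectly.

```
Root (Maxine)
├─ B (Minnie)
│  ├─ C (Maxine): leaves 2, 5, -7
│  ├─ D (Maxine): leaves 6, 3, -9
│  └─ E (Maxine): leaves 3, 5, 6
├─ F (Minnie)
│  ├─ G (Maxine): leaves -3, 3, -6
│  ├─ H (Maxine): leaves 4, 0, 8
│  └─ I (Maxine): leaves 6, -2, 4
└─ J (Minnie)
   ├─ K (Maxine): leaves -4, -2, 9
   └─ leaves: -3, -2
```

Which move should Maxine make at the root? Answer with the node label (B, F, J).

C (Maxine): max(2, 5, -7) = 5
D (Maxine): max(6, 3, -9) = 6
E (Maxine): max(3, 5, 6) = 6
B (Minnie): min(5, 6, 6) = 5
G (Maxine): max(-3, 3, -6) = 3
H (Maxine): max(4, 0, 8) = 8
I (Maxine): max(6, -2, 4) = 6
F (Minnie): min(3, 8, 6) = 3
K (Maxine): max(-4, -2, 9) = 9
J (Minnie): min(9, -3, -2) = -3
Root (Maxine): max(5, 3, -3) = 5
Maxine picks the child with the highest value: B (value 5).

B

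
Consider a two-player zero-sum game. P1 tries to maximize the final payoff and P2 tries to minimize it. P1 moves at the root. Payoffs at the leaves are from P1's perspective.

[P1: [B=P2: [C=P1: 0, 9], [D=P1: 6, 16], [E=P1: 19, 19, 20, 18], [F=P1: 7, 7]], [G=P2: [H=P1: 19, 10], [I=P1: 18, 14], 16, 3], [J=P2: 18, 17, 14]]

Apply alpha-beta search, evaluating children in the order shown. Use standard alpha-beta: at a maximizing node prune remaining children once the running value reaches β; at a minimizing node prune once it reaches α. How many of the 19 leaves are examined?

C [α=-∞,β=+∞]: v=9
D [α=-∞,β=9]: v=16
E [α=-∞,β=9]: v=19 after child 1 ≥ β → β-cutoff, skip 3
F [α=-∞,β=9]: v=7
B [α=-∞,β=+∞]: v=7
H [α=7,β=+∞]: v=19
I [α=7,β=19]: v=18
G [α=7,β=+∞]: v=3
J [α=7,β=+∞]: v=14
Root [α=-∞,β=+∞]: v=14
Leaves evaluated: 16 of 19.

16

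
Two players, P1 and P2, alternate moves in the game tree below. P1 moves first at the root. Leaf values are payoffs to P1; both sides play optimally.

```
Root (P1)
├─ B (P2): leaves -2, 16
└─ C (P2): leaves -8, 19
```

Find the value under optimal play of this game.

-2

B (P2): min(-2, 16) = -2
C (P2): min(-8, 19) = -8
Root (P1): max(-2, -8) = -2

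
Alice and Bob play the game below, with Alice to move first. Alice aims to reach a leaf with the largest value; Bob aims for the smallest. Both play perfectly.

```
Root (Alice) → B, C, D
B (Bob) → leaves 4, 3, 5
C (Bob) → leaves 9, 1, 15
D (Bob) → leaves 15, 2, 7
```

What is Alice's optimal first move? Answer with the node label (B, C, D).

B

B (Bob): min(4, 3, 5) = 3
C (Bob): min(9, 1, 15) = 1
D (Bob): min(15, 2, 7) = 2
Root (Alice): max(3, 1, 2) = 3
Alice picks the child with the highest value: B (value 3).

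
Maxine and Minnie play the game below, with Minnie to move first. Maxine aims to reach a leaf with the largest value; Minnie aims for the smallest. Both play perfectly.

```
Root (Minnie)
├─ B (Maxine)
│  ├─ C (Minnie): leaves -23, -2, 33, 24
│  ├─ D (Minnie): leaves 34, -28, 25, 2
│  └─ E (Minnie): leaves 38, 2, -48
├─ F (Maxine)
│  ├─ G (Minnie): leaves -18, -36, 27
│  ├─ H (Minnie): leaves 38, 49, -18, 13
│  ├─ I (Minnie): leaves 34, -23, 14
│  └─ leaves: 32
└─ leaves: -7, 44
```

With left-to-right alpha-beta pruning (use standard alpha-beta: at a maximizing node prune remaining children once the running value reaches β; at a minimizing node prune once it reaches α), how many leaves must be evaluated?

C [α=-∞,β=+∞]: v=-23
D [α=-23,β=+∞]: v=-28 after child 2 ≤ α → α-cutoff, skip 2
E [α=-23,β=+∞]: v=-48
B [α=-∞,β=+∞]: v=-23
G [α=-∞,β=-23]: v=-36
H [α=-36,β=-23]: v=-18
F [α=-∞,β=-23]: v=-18 after child 2 ≥ β → β-cutoff, skip 2
Root [α=-∞,β=+∞]: v=-23
Leaves evaluated: 18 of 24.

18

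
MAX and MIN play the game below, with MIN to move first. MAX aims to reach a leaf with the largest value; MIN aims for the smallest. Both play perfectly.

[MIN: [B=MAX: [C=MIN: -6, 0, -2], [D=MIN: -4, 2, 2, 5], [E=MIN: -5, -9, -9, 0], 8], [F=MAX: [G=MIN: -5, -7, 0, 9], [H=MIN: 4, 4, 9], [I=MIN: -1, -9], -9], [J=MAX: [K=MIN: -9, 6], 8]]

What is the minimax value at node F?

4

G: min(-5, -7, 0, 9) = -7
H: min(4, 4, 9) = 4
I: min(-1, -9) = -9
F: max(-7, 4, -9, -9) = 4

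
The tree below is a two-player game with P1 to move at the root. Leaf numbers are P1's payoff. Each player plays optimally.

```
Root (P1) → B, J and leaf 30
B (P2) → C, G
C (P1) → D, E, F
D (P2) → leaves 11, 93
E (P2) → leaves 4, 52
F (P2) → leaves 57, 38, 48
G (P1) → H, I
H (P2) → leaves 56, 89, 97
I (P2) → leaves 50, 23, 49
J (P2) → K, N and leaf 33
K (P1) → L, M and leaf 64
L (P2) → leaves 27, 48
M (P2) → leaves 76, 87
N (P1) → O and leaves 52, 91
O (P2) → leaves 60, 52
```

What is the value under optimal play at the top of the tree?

38

D (P2): min(11, 93) = 11
E (P2): min(4, 52) = 4
F (P2): min(57, 38, 48) = 38
C (P1): max(11, 4, 38) = 38
H (P2): min(56, 89, 97) = 56
I (P2): min(50, 23, 49) = 23
G (P1): max(56, 23) = 56
B (P2): min(38, 56) = 38
L (P2): min(27, 48) = 27
M (P2): min(76, 87) = 76
K (P1): max(27, 76, 64) = 76
O (P2): min(60, 52) = 52
N (P1): max(52, 52, 91) = 91
J (P2): min(76, 91, 33) = 33
Root (P1): max(38, 33, 30) = 38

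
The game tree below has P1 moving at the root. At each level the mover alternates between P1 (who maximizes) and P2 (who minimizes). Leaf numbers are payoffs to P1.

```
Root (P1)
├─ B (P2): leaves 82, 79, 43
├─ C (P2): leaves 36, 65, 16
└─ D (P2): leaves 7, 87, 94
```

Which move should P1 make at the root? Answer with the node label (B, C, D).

B (P2): min(82, 79, 43) = 43
C (P2): min(36, 65, 16) = 16
D (P2): min(7, 87, 94) = 7
Root (P1): max(43, 16, 7) = 43
P1 picks the child with the highest value: B (value 43).

B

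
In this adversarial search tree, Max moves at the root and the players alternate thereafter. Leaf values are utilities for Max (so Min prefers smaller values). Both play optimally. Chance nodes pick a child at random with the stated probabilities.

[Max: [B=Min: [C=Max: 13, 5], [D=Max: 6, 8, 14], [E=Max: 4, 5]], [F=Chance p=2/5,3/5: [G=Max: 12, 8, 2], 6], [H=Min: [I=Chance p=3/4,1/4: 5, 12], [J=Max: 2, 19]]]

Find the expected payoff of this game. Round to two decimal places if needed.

C (Max): max(13, 5) = 13
D (Max): max(6, 8, 14) = 14
E (Max): max(4, 5) = 5
B (Min): min(13, 14, 5) = 5
G (Max): max(12, 8, 2) = 12
F (Chance): 2/5·12 + 3/5·6 = 8.4
I (Chance): 3/4·5 + 1/4·12 = 6.75
J (Max): max(2, 19) = 19
H (Min): min(6.75, 19) = 6.75
Root (Max): max(5, 8.4, 6.75) = 8.4

8.4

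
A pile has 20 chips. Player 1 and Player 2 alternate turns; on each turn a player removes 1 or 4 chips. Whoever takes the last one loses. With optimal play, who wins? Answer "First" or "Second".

First

Positions where the player to move wins (W) vs loses (L):
i:   0  1  2  3  4  5  6  7  8  9 10 11 12 13 14 15 16 17 18 19 20
     W  L  W  L  W  W  L  W  L  W  W  L  W  L  W  W  L  W  L  W  W
Position 20 is W, so the first player wins.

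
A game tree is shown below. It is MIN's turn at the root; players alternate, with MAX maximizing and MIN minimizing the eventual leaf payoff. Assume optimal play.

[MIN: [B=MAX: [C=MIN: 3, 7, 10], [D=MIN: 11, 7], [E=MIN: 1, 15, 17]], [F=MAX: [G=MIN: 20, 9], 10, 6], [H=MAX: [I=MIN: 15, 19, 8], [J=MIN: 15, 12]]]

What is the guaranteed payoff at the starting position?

C (MIN): min(3, 7, 10) = 3
D (MIN): min(11, 7) = 7
E (MIN): min(1, 15, 17) = 1
B (MAX): max(3, 7, 1) = 7
G (MIN): min(20, 9) = 9
F (MAX): max(9, 10, 6) = 10
I (MIN): min(15, 19, 8) = 8
J (MIN): min(15, 12) = 12
H (MAX): max(8, 12) = 12
Root (MIN): min(7, 10, 12) = 7

7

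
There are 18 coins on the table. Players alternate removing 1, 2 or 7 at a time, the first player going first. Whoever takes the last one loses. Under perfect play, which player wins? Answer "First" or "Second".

First

Positions where the player to move wins (W) vs loses (L):
i:   0  1  2  3  4  5  6  7  8  9 10 11 12 13 14 15 16 17 18
     W  L  W  W  L  W  W  L  W  W  L  W  W  L  W  W  L  W  W
Position 18 is W, so the first player wins.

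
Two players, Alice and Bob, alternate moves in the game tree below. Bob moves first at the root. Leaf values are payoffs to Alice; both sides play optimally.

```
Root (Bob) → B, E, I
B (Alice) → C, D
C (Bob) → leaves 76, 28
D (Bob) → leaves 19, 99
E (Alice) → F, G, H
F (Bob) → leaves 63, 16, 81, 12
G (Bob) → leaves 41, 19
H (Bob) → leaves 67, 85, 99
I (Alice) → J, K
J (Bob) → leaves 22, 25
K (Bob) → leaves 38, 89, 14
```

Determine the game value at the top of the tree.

22

C (Bob): min(76, 28) = 28
D (Bob): min(19, 99) = 19
B (Alice): max(28, 19) = 28
F (Bob): min(63, 16, 81, 12) = 12
G (Bob): min(41, 19) = 19
H (Bob): min(67, 85, 99) = 67
E (Alice): max(12, 19, 67) = 67
J (Bob): min(22, 25) = 22
K (Bob): min(38, 89, 14) = 14
I (Alice): max(22, 14) = 22
Root (Bob): min(28, 67, 22) = 22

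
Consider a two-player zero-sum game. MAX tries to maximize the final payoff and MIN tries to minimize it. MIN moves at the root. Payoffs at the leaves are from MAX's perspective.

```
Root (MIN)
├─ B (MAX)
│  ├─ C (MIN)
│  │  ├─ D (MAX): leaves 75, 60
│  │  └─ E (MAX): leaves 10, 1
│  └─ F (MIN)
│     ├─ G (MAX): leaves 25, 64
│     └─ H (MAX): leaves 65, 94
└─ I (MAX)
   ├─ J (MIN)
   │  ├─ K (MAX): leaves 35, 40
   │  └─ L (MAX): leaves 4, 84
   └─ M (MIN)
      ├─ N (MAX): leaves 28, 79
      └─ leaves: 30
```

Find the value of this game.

D (MAX): max(75, 60) = 75
E (MAX): max(10, 1) = 10
C (MIN): min(75, 10) = 10
G (MAX): max(25, 64) = 64
H (MAX): max(65, 94) = 94
F (MIN): min(64, 94) = 64
B (MAX): max(10, 64) = 64
K (MAX): max(35, 40) = 40
L (MAX): max(4, 84) = 84
J (MIN): min(40, 84) = 40
N (MAX): max(28, 79) = 79
M (MIN): min(79, 30) = 30
I (MAX): max(40, 30) = 40
Root (MIN): min(64, 40) = 40

40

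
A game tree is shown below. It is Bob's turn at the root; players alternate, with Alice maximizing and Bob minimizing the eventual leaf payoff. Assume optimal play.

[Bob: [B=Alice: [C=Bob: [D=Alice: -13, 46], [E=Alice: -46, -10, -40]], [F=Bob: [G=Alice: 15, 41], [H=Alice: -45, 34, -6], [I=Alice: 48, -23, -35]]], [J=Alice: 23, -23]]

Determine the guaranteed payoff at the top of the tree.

D (Alice): max(-13, 46) = 46
E (Alice): max(-46, -10, -40) = -10
C (Bob): min(46, -10) = -10
G (Alice): max(15, 41) = 41
H (Alice): max(-45, 34, -6) = 34
I (Alice): max(48, -23, -35) = 48
F (Bob): min(41, 34, 48) = 34
B (Alice): max(-10, 34) = 34
J (Alice): max(23, -23) = 23
Root (Bob): min(34, 23) = 23

23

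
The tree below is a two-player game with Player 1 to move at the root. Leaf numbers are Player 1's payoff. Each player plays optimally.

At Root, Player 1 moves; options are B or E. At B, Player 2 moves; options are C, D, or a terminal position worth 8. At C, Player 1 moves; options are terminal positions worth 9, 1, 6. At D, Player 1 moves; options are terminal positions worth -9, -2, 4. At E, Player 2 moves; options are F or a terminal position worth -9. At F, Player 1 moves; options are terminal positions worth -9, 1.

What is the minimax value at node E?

F: max(-9, 1) = 1
E: min(1, -9) = -9

-9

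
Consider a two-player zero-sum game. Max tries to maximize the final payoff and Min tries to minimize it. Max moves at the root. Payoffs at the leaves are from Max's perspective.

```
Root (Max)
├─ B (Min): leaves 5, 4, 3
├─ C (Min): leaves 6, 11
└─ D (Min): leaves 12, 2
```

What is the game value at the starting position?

6

B (Min): min(5, 4, 3) = 3
C (Min): min(6, 11) = 6
D (Min): min(12, 2) = 2
Root (Max): max(3, 6, 2) = 6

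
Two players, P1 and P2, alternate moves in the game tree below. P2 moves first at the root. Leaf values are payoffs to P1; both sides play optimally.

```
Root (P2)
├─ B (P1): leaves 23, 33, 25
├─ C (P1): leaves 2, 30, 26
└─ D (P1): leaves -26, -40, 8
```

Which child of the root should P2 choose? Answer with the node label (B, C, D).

D

B (P1): max(23, 33, 25) = 33
C (P1): max(2, 30, 26) = 30
D (P1): max(-26, -40, 8) = 8
Root (P2): min(33, 30, 8) = 8
P2 picks the child with the lowest value: D (value 8).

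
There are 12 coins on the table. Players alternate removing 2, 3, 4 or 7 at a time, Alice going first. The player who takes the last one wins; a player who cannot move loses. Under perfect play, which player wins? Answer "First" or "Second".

Positions where the player to move wins (W) vs loses (L):
i:   0  1  2  3  4  5  6  7  8  9 10 11 12
     L  L  W  W  W  W  L  W  W  W  W  L  L
Position 12 is L, so the second player wins.

Second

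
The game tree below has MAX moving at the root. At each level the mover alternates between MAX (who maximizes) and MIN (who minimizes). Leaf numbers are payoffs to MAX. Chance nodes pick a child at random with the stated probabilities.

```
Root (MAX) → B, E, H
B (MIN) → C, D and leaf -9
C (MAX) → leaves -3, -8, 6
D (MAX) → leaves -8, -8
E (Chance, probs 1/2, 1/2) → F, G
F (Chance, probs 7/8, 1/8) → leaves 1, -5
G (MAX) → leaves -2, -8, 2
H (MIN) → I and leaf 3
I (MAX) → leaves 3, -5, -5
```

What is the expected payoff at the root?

C (MAX): max(-3, -8, 6) = 6
D (MAX): max(-8, -8) = -8
B (MIN): min(6, -8, -9) = -9
F (Chance): 7/8·1 + 1/8·-5 = 0.25
G (MAX): max(-2, -8, 2) = 2
E (Chance): 1/2·0.25 + 1/2·2 = 1.12
I (MAX): max(3, -5, -5) = 3
H (MIN): min(3, 3) = 3
Root (MAX): max(-9, 1.12, 3) = 3

3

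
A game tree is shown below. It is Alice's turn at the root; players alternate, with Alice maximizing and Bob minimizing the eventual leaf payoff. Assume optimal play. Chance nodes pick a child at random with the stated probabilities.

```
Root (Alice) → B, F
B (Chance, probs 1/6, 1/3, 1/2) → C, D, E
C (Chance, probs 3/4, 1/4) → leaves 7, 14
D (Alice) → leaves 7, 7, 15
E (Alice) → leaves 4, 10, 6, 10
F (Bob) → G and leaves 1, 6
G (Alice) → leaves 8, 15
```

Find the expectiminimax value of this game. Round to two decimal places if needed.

11.46

C (Chance): 3/4·7 + 1/4·14 = 8.75
D (Alice): max(7, 7, 15) = 15
E (Alice): max(4, 10, 6, 10) = 10
B (Chance): 1/6·8.75 + 1/3·15 + 1/2·10 = 11.46
G (Alice): max(8, 15) = 15
F (Bob): min(15, 1, 6) = 1
Root (Alice): max(11.46, 1) = 11.46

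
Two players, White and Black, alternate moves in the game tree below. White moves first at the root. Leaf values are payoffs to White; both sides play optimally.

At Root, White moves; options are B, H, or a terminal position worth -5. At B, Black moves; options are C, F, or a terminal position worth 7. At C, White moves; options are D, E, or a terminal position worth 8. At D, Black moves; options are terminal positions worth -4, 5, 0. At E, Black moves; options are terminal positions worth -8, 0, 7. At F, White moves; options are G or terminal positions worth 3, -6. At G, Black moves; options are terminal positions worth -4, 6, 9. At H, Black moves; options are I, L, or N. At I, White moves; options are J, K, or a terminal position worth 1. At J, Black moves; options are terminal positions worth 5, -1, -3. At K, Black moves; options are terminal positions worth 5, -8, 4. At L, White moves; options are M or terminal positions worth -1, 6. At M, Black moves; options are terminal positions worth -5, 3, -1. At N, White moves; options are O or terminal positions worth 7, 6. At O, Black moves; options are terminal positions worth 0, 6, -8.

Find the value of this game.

3

D (Black): min(-4, 5, 0) = -4
E (Black): min(-8, 0, 7) = -8
C (White): max(-4, -8, 8) = 8
G (Black): min(-4, 6, 9) = -4
F (White): max(-4, 3, -6) = 3
B (Black): min(8, 3, 7) = 3
J (Black): min(5, -1, -3) = -3
K (Black): min(5, -8, 4) = -8
I (White): max(-3, -8, 1) = 1
M (Black): min(-5, 3, -1) = -5
L (White): max(-5, -1, 6) = 6
O (Black): min(0, 6, -8) = -8
N (White): max(-8, 7, 6) = 7
H (Black): min(1, 6, 7) = 1
Root (White): max(3, 1, -5) = 3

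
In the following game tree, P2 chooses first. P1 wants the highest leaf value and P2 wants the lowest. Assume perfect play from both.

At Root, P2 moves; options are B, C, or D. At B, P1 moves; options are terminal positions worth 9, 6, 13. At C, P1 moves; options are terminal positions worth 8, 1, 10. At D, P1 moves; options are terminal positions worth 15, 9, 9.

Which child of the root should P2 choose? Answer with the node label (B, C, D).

B (P1): max(9, 6, 13) = 13
C (P1): max(8, 1, 10) = 10
D (P1): max(15, 9, 9) = 15
Root (P2): min(13, 10, 15) = 10
P2 picks the child with the lowest value: C (value 10).

C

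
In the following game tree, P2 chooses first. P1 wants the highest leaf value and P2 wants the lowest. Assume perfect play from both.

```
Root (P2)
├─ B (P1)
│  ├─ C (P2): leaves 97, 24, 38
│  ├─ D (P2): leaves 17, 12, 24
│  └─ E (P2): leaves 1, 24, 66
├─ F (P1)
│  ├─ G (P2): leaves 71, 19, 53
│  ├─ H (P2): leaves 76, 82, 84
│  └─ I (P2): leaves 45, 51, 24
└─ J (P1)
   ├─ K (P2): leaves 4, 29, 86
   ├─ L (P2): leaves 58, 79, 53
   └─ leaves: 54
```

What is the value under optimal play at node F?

76

G: min(71, 19, 53) = 19
H: min(76, 82, 84) = 76
I: min(45, 51, 24) = 24
F: max(19, 76, 24) = 76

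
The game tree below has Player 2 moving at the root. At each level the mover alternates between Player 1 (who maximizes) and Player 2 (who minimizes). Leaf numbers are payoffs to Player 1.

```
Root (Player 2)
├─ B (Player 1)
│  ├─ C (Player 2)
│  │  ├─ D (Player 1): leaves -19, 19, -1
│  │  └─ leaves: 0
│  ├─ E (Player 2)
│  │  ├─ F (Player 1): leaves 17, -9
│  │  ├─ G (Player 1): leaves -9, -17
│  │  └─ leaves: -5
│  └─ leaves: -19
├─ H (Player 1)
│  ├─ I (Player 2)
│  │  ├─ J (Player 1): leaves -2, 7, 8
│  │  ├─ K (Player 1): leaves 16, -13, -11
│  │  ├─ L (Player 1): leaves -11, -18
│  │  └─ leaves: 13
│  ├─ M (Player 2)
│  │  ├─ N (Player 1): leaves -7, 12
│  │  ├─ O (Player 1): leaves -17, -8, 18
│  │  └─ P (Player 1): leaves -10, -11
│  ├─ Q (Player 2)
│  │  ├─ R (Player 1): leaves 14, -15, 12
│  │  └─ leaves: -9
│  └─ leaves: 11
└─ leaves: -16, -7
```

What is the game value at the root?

D (Player 1): max(-19, 19, -1) = 19
C (Player 2): min(19, 0) = 0
F (Player 1): max(17, -9) = 17
G (Player 1): max(-9, -17) = -9
E (Player 2): min(17, -9, -5) = -9
B (Player 1): max(0, -9, -19) = 0
J (Player 1): max(-2, 7, 8) = 8
K (Player 1): max(16, -13, -11) = 16
L (Player 1): max(-11, -18) = -11
I (Player 2): min(8, 16, -11, 13) = -11
N (Player 1): max(-7, 12) = 12
O (Player 1): max(-17, -8, 18) = 18
P (Player 1): max(-10, -11) = -10
M (Player 2): min(12, 18, -10) = -10
R (Player 1): max(14, -15, 12) = 14
Q (Player 2): min(14, -9) = -9
H (Player 1): max(-11, -10, -9, 11) = 11
Root (Player 2): min(0, 11, -16, -7) = -16

-16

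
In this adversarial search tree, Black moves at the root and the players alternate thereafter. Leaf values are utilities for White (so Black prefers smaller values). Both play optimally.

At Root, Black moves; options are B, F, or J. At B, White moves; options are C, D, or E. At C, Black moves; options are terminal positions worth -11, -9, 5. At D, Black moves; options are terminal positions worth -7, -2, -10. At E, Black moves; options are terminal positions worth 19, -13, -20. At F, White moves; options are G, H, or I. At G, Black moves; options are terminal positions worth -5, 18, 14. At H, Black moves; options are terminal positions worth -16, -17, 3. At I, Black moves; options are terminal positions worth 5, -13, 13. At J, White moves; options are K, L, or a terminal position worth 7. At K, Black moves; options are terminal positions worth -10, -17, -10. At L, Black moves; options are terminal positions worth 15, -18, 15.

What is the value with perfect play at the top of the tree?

C (Black): min(-11, -9, 5) = -11
D (Black): min(-7, -2, -10) = -10
E (Black): min(19, -13, -20) = -20
B (White): max(-11, -10, -20) = -10
G (Black): min(-5, 18, 14) = -5
H (Black): min(-16, -17, 3) = -17
I (Black): min(5, -13, 13) = -13
F (White): max(-5, -17, -13) = -5
K (Black): min(-10, -17, -10) = -17
L (Black): min(15, -18, 15) = -18
J (White): max(-17, -18, 7) = 7
Root (Black): min(-10, -5, 7) = -10

-10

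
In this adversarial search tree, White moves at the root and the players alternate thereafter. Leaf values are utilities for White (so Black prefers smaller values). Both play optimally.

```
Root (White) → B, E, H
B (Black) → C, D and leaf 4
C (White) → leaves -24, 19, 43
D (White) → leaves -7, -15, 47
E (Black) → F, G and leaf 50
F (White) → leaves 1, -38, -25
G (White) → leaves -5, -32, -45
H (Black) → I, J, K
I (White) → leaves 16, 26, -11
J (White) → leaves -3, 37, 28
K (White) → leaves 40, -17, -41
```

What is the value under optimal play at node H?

I: max(16, 26, -11) = 26
J: max(-3, 37, 28) = 37
K: max(40, -17, -41) = 40
H: min(26, 37, 40) = 26

26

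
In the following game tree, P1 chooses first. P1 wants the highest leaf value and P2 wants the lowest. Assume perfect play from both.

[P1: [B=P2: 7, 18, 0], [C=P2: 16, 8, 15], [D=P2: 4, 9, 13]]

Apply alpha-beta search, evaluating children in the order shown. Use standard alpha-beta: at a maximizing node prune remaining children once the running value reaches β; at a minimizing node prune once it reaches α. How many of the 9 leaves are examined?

B [α=-∞,β=+∞]: v=0
C [α=0,β=+∞]: v=8
D [α=8,β=+∞]: v=4 after child 1 ≤ α → α-cutoff, skip 2
Root [α=-∞,β=+∞]: v=8
Leaves evaluated: 7 of 9.

7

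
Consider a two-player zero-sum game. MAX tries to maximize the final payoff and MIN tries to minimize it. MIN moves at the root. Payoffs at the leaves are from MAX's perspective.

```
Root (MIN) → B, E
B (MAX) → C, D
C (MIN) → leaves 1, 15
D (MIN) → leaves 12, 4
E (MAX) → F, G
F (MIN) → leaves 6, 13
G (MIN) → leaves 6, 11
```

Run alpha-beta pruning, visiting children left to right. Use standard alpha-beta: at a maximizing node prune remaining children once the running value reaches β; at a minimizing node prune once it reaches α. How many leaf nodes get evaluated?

C [α=-∞,β=+∞]: v=1
D [α=1,β=+∞]: v=4
B [α=-∞,β=+∞]: v=4
F [α=-∞,β=4]: v=6
E [α=-∞,β=4]: v=6 after child 1 ≥ β → β-cutoff, skip 1
Root [α=-∞,β=+∞]: v=4
Leaves evaluated: 6 of 8.

6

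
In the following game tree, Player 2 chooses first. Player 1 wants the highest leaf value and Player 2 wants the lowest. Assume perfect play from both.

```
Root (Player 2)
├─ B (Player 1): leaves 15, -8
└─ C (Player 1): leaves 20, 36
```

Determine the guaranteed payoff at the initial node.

B (Player 1): max(15, -8) = 15
C (Player 1): max(20, 36) = 36
Root (Player 2): min(15, 36) = 15

15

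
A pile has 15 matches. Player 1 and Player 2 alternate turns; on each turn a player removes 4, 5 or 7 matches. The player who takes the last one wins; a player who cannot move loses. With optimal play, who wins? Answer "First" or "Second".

First

Positions where the player to move wins (W) vs loses (L):
i:   0  1  2  3  4  5  6  7  8  9 10 11 12 13 14 15
     L  L  L  L  W  W  W  W  W  W  W  L  L  L  L  W
Position 15 is W, so the first player wins.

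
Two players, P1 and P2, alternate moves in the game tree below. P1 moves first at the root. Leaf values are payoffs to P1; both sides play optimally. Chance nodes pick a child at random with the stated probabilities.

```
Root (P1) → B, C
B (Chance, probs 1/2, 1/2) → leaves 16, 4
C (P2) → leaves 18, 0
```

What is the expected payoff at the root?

10

B (Chance): 1/2·16 + 1/2·4 = 10
C (P2): min(18, 0) = 0
Root (P1): max(10, 0) = 10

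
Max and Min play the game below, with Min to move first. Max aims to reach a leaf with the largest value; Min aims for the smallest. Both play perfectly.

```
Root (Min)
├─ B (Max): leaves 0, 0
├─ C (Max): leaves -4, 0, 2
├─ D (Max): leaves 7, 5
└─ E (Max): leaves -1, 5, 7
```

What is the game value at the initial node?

0

B (Max): max(0, 0) = 0
C (Max): max(-4, 0, 2) = 2
D (Max): max(7, 5) = 7
E (Max): max(-1, 5, 7) = 7
Root (Min): min(0, 2, 7, 7) = 0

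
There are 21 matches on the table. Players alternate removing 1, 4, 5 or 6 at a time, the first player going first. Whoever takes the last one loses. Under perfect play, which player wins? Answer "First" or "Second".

Second

Positions where the player to move wins (W) vs loses (L):
i:   0  1  2  3  4  5  6  7  8  9 10 11 12 13 14 15 16 17 18 19 20 21
     W  L  W  L  W  W  W  W  W  W  L  W  L  W  W  W  W  W  W  L  W  L
Position 21 is L, so the second player wins.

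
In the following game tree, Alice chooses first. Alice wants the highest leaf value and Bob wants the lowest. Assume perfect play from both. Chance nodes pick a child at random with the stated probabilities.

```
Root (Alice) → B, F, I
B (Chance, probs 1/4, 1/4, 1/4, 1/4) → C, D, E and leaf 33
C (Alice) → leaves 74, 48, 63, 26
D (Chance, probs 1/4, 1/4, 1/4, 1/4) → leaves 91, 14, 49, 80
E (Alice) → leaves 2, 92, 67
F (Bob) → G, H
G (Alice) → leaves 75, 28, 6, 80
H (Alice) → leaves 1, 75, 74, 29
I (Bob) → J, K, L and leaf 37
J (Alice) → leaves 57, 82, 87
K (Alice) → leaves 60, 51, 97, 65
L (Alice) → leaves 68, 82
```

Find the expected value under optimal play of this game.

75

C (Alice): max(74, 48, 63, 26) = 74
D (Chance): 1/4·91 + 1/4·14 + 1/4·49 + 1/4·80 = 58.5
E (Alice): max(2, 92, 67) = 92
B (Chance): 1/4·74 + 1/4·58.5 + 1/4·92 + 1/4·33 = 64.38
G (Alice): max(75, 28, 6, 80) = 80
H (Alice): max(1, 75, 74, 29) = 75
F (Bob): min(80, 75) = 75
J (Alice): max(57, 82, 87) = 87
K (Alice): max(60, 51, 97, 65) = 97
L (Alice): max(68, 82) = 82
I (Bob): min(87, 97, 82, 37) = 37
Root (Alice): max(64.38, 75, 37) = 75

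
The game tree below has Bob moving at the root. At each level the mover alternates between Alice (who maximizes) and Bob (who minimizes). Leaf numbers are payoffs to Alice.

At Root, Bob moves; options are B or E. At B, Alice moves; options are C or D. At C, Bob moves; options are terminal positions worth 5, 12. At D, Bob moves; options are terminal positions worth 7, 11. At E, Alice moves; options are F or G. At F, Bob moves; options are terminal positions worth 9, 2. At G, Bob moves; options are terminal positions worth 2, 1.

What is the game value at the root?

2

C (Bob): min(5, 12) = 5
D (Bob): min(7, 11) = 7
B (Alice): max(5, 7) = 7
F (Bob): min(9, 2) = 2
G (Bob): min(2, 1) = 1
E (Alice): max(2, 1) = 2
Root (Bob): min(7, 2) = 2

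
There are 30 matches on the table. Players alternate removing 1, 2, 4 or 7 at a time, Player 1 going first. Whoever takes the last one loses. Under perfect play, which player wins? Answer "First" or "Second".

i:   0  1  2  3  4  5  6  7  8  9 10 11 12 13 14 15 16 17 18 19 20 21 22 23 24 25 26 27 28 29 30
     W  L  W  W  L  W  W  L  W  W  L  W  W  L  W  W  L  W  W  L  W  W  L  W  W  L  W  W  L  W  W
Position 30 is W, so the first player wins.

First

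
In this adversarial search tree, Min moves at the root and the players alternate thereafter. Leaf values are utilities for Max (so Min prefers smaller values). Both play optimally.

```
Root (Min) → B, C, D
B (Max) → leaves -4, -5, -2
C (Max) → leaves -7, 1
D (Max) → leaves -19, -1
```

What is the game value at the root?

-2

B (Max): max(-4, -5, -2) = -2
C (Max): max(-7, 1) = 1
D (Max): max(-19, -1) = -1
Root (Min): min(-2, 1, -1) = -2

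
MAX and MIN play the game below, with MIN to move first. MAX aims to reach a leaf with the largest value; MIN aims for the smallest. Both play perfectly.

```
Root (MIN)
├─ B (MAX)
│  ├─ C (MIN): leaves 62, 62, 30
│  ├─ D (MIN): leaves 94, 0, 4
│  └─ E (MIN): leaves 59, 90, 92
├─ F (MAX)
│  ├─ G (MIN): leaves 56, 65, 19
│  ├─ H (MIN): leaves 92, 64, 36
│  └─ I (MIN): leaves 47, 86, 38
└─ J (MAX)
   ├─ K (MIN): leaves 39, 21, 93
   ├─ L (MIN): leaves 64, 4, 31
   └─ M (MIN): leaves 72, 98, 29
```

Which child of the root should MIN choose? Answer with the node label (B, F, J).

C (MIN): min(62, 62, 30) = 30
D (MIN): min(94, 0, 4) = 0
E (MIN): min(59, 90, 92) = 59
B (MAX): max(30, 0, 59) = 59
G (MIN): min(56, 65, 19) = 19
H (MIN): min(92, 64, 36) = 36
I (MIN): min(47, 86, 38) = 38
F (MAX): max(19, 36, 38) = 38
K (MIN): min(39, 21, 93) = 21
L (MIN): min(64, 4, 31) = 4
M (MIN): min(72, 98, 29) = 29
J (MAX): max(21, 4, 29) = 29
Root (MIN): min(59, 38, 29) = 29
MIN picks the child with the lowest value: J (value 29).

J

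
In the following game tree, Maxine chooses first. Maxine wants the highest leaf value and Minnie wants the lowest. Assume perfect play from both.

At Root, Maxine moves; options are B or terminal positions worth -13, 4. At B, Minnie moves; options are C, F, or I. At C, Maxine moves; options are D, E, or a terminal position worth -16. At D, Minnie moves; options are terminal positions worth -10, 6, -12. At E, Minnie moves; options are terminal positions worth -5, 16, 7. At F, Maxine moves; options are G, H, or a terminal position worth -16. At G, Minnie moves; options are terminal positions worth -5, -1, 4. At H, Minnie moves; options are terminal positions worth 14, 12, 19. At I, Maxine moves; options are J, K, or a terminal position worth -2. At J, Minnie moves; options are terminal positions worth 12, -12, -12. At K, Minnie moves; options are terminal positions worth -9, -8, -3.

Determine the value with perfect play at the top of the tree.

D (Minnie): min(-10, 6, -12) = -12
E (Minnie): min(-5, 16, 7) = -5
C (Maxine): max(-12, -5, -16) = -5
G (Minnie): min(-5, -1, 4) = -5
H (Minnie): min(14, 12, 19) = 12
F (Maxine): max(-5, 12, -16) = 12
J (Minnie): min(12, -12, -12) = -12
K (Minnie): min(-9, -8, -3) = -9
I (Maxine): max(-12, -9, -2) = -2
B (Minnie): min(-5, 12, -2) = -5
Root (Maxine): max(-5, -13, 4) = 4

4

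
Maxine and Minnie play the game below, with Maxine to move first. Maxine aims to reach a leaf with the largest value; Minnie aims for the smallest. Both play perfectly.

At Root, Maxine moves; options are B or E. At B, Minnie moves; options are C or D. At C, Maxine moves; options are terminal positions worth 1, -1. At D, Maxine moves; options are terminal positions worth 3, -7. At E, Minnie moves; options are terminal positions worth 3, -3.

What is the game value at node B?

1

C: max(1, -1) = 1
D: max(3, -7) = 3
B: min(1, 3) = 1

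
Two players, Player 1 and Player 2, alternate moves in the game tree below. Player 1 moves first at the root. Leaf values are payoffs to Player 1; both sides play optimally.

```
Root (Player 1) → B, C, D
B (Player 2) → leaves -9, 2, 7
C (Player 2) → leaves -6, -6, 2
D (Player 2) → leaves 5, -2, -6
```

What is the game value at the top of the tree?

-6

B (Player 2): min(-9, 2, 7) = -9
C (Player 2): min(-6, -6, 2) = -6
D (Player 2): min(5, -2, -6) = -6
Root (Player 1): max(-9, -6, -6) = -6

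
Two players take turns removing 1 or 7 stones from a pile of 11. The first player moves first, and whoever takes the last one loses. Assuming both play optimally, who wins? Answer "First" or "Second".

Second

W/L table (W = player to move can force a win):
i:   0  1  2  3  4  5  6  7  8  9 10 11
     W  L  W  L  W  L  W  L  W  L  W  L
Position 11 is L, so the second player wins.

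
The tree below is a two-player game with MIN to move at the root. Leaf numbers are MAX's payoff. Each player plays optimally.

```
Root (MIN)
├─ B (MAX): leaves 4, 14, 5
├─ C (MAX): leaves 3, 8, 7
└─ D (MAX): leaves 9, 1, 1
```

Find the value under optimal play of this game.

8

B (MAX): max(4, 14, 5) = 14
C (MAX): max(3, 8, 7) = 8
D (MAX): max(9, 1, 1) = 9
Root (MIN): min(14, 8, 9) = 8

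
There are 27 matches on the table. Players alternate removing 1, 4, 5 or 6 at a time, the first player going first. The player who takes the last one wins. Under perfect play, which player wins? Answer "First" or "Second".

Positions where the player to move wins (W) vs loses (L):
i:   0  1  2  3  4  5  6  7  8  9 10 11 12 13 14 15 16 17 18 19 20 21 22 23 24 25 26 27
     L  W  L  W  W  W  W  W  W  L  W  L  W  W  W  W  W  W  L  W  L  W  W  W  W  W  W  L
Position 27 is L, so the second player wins.

Second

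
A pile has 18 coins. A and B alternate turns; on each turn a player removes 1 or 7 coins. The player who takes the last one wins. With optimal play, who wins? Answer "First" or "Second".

Positions where the player to move wins (W) vs loses (L):
i:   0  1  2  3  4  5  6  7  8  9 10 11 12 13 14 15 16 17 18
     L  W  L  W  L  W  L  W  L  W  L  W  L  W  L  W  L  W  L
Position 18 is L, so the second player wins.

Second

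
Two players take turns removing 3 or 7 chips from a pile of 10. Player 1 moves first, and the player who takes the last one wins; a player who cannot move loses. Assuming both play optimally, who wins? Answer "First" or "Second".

i:   0  1  2  3  4  5  6  7  8  9 10
     L  L  L  W  W  W  L  W  W  W  L
Position 10 is L, so the second player wins.

Second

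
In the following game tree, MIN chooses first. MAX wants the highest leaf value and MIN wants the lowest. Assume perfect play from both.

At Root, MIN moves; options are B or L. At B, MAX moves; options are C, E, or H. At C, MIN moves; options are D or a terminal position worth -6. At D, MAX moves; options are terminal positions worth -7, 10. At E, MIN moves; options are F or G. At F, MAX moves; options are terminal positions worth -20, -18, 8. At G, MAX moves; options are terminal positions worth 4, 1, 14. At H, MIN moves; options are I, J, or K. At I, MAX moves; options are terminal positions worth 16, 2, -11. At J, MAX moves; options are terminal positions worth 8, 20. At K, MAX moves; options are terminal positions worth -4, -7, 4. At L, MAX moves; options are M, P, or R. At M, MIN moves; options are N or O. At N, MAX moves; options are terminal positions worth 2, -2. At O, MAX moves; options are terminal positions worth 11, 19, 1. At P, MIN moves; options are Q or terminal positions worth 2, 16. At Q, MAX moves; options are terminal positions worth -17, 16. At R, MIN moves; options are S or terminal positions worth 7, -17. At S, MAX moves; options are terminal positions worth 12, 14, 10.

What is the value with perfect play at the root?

D (MAX): max(-7, 10) = 10
C (MIN): min(10, -6) = -6
F (MAX): max(-20, -18, 8) = 8
G (MAX): max(4, 1, 14) = 14
E (MIN): min(8, 14) = 8
I (MAX): max(16, 2, -11) = 16
J (MAX): max(8, 20) = 20
K (MAX): max(-4, -7, 4) = 4
H (MIN): min(16, 20, 4) = 4
B (MAX): max(-6, 8, 4) = 8
N (MAX): max(2, -2) = 2
O (MAX): max(11, 19, 1) = 19
M (MIN): min(2, 19) = 2
Q (MAX): max(-17, 16) = 16
P (MIN): min(16, 2, 16) = 2
S (MAX): max(12, 14, 10) = 14
R (MIN): min(14, 7, -17) = -17
L (MAX): max(2, 2, -17) = 2
Root (MIN): min(8, 2) = 2

2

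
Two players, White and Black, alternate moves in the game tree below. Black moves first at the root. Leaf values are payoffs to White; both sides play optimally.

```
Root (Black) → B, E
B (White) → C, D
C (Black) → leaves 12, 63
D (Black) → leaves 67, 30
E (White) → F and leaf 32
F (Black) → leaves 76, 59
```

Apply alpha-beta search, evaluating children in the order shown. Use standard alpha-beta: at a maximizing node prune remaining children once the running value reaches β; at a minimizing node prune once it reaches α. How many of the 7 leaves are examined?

C [α=-∞,β=+∞]: v=12
D [α=12,β=+∞]: v=30
B [α=-∞,β=+∞]: v=30
F [α=-∞,β=30]: v=59
E [α=-∞,β=30]: v=59 after child 1 ≥ β → β-cutoff, skip 1
Root [α=-∞,β=+∞]: v=30
Leaves evaluated: 6 of 7.

6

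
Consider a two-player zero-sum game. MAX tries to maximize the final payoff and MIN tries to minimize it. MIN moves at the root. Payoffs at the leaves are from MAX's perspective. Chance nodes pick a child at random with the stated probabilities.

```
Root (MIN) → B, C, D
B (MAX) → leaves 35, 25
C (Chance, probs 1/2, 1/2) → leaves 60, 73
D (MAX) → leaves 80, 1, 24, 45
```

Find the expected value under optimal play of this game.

35

B (MAX): max(35, 25) = 35
C (Chance): 1/2·60 + 1/2·73 = 66.5
D (MAX): max(80, 1, 24, 45) = 80
Root (MIN): min(35, 66.5, 80) = 35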